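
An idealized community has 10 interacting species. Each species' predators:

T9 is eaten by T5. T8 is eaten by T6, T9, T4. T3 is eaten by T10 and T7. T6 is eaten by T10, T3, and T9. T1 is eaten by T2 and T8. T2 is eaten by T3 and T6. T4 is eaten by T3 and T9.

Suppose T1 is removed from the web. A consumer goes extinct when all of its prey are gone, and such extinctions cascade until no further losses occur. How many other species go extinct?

Remove T1.
Round 1: T2 (all prey gone), T8 (all prey gone) → extinct.
Round 2: T4 (all prey gone), T6 (all prey gone) → extinct.
Round 3: T3 (all prey gone), T9 (all prey gone) → extinct.
Round 4: T7 (all prey gone), T10 (all prey gone), T5 (all prey gone) → extinct.
No further losses. Total secondary extinctions: 9.

9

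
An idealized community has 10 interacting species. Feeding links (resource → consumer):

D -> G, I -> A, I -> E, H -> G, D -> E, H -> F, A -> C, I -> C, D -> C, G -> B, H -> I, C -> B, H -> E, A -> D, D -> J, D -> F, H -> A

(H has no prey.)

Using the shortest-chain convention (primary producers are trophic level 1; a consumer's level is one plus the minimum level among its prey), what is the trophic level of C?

H is a producer → level 1.
I eats H → level 2.
C eats I → level 3.
No prey of C is below level 2, so 3 is the minimum.

Trophic level 3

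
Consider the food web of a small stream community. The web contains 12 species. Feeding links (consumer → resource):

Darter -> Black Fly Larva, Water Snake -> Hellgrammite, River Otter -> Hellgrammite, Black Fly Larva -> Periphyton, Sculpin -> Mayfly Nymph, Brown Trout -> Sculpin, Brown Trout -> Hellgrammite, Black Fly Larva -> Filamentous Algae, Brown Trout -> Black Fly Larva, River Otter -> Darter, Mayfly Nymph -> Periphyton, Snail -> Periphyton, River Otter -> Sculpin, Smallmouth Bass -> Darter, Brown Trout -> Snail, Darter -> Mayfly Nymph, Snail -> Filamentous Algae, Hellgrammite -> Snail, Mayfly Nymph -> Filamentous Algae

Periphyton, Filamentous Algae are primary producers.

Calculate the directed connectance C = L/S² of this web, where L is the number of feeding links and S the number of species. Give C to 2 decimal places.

The web has S = 12 species and L = 19 feeding links.
C = L / S² = 19 / 144 = 0.1319 ≈ 0.13.

C = 0.13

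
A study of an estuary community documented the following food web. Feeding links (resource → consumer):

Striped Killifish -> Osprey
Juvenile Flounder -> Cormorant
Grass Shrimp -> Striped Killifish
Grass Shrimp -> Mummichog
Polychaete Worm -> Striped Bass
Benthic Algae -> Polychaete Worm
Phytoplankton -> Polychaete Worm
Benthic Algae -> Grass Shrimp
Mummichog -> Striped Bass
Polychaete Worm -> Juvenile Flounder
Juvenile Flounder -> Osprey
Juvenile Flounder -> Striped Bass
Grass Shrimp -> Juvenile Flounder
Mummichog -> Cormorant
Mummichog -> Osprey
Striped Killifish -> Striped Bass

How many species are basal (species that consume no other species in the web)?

2

Basal species (no prey listed): Benthic Algae, Phytoplankton.
Count: 2.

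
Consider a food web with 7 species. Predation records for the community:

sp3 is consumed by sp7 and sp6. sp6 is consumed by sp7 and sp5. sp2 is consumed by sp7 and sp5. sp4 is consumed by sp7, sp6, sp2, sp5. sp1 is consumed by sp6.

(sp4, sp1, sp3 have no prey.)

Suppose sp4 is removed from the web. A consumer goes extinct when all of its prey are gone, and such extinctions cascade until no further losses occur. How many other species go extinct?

Remove sp4.
Round 1: sp2 (all prey gone) → extinct.
No further losses. Total secondary extinctions: 1.

1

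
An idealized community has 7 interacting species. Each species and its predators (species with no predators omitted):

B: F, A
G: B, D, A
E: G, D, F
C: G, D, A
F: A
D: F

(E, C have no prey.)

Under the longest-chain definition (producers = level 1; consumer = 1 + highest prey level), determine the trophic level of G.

Trophic level 2

E is a producer → level 1.
G eats E (level 1); other prey at levels: C 1 → level 2.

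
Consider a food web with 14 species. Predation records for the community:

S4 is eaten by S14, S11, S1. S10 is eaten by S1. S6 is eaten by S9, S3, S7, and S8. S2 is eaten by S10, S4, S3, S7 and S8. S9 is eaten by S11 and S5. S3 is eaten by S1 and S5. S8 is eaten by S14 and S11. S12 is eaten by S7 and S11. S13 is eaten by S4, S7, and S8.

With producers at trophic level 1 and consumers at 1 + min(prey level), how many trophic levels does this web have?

Producers (level 1): S6, S2, S13, S12.
Following each consumer down to its lowest-level prey: S2 → S4 → S1 (levels 1 through 3).
All prey of S1 (S4 2, S3 2, S10 2) are at level 2 or above, so S1 is at level 1 + 2 = 3.
Every consumer has at least one prey at level 2 or below, so none exceeds level 3.

3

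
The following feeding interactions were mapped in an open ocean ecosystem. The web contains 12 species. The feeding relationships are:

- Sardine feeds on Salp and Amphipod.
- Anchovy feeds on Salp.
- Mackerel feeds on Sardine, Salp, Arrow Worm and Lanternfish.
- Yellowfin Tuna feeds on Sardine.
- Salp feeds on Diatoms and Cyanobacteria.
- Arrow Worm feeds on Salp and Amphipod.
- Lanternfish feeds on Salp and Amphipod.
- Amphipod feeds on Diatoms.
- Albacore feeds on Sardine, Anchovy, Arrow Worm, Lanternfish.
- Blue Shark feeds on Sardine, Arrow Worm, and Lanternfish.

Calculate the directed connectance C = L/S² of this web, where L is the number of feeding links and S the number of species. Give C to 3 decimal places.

C = 0.153

The web has S = 12 species and L = 22 feeding links.
C = L / S² = 22 / 144 = 0.1528 ≈ 0.153.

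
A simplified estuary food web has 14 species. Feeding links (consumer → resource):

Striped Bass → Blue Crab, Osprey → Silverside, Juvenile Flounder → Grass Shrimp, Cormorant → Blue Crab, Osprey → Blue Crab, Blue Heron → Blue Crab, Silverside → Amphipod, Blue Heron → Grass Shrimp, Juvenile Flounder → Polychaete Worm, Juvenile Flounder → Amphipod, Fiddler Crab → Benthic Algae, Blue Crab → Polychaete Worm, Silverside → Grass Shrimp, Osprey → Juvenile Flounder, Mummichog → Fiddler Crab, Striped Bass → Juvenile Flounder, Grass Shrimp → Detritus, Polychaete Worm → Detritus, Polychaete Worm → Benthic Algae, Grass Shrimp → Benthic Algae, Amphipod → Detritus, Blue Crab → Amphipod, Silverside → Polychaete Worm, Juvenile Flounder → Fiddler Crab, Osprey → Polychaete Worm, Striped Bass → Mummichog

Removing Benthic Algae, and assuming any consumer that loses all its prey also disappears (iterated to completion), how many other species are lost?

2

Remove Benthic Algae.
Round 1: Fiddler Crab (all prey gone) → extinct.
Round 2: Mummichog (all prey gone) → extinct.
No further losses. Total secondary extinctions: 2.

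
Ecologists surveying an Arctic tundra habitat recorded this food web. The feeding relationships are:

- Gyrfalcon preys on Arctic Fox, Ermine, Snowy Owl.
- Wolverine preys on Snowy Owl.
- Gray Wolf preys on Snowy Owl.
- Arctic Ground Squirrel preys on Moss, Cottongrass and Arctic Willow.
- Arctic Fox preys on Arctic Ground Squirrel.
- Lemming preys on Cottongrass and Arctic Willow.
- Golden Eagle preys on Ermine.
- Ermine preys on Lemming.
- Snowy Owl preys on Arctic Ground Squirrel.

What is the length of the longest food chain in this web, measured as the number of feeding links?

3 links

One longest chain: Cottongrass → Arctic Ground Squirrel → Snowy Owl → Gray Wolf.
It has 4 species and 3 links.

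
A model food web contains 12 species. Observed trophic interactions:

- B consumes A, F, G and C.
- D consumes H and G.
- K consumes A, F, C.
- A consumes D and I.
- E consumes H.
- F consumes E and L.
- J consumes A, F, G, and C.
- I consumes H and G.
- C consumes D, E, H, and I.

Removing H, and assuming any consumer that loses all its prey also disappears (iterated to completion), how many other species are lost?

Remove H.
Round 1: E (all prey gone) → extinct.
No further losses. Total secondary extinctions: 1.

1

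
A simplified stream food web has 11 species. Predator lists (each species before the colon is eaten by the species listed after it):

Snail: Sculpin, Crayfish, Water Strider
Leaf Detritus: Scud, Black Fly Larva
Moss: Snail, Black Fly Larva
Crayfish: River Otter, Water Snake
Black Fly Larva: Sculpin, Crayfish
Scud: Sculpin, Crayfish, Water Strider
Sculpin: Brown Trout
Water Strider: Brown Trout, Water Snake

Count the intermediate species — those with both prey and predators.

6

Intermediate species (has both prey and predators): Scud, Snail, Black Fly Larva, Sculpin, Crayfish, Water Strider.
Count: 6.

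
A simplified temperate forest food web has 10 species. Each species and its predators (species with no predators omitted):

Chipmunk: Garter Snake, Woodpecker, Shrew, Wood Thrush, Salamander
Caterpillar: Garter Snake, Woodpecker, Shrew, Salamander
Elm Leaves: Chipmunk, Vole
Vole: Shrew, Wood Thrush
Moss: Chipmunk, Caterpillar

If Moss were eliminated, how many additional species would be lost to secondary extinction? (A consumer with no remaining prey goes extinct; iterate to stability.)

1

Remove Moss.
Round 1: Caterpillar (all prey gone) → extinct.
No further losses. Total secondary extinctions: 1.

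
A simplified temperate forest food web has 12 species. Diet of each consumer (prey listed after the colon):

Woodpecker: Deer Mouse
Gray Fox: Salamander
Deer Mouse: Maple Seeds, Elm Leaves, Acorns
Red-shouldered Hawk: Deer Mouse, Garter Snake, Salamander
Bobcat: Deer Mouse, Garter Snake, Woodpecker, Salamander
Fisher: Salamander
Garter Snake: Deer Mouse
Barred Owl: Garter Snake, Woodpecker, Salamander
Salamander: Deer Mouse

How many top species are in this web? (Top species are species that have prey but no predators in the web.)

5

Top species (has prey, but nothing eats it): Bobcat, Barred Owl, Red-shouldered Hawk, Fisher, Gray Fox.
Count: 5.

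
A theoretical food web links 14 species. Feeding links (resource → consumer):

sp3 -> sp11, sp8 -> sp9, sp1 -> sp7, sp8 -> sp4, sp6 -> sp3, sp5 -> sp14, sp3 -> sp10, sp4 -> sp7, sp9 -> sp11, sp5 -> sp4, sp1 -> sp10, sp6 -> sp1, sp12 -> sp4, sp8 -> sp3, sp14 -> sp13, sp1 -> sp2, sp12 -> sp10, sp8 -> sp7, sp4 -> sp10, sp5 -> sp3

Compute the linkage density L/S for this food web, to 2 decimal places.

L/S = 1.43

There are L = 20 links among S = 14 species.
L/S = 20/14 = 1.4286 ≈ 1.43.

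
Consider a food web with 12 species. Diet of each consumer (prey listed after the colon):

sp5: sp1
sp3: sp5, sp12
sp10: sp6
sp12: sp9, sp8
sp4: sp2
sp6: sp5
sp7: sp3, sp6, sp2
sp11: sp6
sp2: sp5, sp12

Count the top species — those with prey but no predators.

Top species (has prey, but nothing eats it): sp11, sp4, sp10, sp7.
Count: 4.

4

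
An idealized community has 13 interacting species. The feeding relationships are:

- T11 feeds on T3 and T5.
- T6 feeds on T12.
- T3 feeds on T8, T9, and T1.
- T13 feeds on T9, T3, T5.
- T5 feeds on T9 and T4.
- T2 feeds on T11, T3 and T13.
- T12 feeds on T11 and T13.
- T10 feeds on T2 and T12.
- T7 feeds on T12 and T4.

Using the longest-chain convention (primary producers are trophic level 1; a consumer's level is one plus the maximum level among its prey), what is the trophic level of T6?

T4 is a producer → level 1.
T5 eats T4 (level 1); other prey at levels: T9 1 → level 2.
T13 eats T5 (level 2); other prey at levels: T9 1, T3 2 → level 3.
T12 eats T13 (level 3); other prey at levels: T11 3 → level 4.
T6 eats T12 → level 5.

Trophic level 5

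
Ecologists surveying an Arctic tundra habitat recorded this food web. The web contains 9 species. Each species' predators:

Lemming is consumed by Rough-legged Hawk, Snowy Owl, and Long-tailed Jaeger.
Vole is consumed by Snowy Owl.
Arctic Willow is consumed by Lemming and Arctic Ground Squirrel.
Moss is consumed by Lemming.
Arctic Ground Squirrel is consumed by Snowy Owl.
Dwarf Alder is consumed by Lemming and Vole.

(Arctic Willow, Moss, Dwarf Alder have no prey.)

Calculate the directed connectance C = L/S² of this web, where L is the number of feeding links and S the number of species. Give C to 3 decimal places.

C = 0.123

The web has S = 9 species and L = 10 feeding links.
C = L / S² = 10 / 81 = 0.1235 ≈ 0.123.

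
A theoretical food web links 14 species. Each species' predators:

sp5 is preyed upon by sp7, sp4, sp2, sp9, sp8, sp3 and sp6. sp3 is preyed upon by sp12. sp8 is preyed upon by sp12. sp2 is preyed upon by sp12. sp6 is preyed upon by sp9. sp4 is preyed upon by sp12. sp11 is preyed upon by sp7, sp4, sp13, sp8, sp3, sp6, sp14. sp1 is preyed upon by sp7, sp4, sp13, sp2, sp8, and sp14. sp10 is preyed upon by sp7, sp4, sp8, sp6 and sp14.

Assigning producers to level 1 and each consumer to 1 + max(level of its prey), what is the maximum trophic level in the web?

Producers (level 1): sp5, sp1, sp11, sp10.
sp5 → sp6 → sp9 gives sp9 level 3.
No species has a prey at level 3, so no species reaches level 4.

3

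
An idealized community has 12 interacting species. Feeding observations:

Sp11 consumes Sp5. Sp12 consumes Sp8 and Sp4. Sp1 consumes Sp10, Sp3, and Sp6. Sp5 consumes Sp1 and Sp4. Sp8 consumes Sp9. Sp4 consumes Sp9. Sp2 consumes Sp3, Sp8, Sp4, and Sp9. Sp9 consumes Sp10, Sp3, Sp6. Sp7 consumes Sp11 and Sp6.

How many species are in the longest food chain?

One longest chain: Sp3 → Sp9 → Sp4 → Sp5 → Sp11 → Sp7.
It has 6 species and 5 links.

6 species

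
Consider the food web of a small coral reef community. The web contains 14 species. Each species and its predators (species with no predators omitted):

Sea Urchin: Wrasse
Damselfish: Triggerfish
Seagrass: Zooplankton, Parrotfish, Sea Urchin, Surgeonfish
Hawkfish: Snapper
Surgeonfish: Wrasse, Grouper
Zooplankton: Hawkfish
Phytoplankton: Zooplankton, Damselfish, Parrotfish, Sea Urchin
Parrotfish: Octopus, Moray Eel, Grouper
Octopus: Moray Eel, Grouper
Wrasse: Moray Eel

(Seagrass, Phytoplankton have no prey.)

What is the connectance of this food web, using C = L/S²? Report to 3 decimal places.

C = 0.102

The web has S = 14 species and L = 20 feeding links.
C = L / S² = 20 / 196 = 0.1020 ≈ 0.102.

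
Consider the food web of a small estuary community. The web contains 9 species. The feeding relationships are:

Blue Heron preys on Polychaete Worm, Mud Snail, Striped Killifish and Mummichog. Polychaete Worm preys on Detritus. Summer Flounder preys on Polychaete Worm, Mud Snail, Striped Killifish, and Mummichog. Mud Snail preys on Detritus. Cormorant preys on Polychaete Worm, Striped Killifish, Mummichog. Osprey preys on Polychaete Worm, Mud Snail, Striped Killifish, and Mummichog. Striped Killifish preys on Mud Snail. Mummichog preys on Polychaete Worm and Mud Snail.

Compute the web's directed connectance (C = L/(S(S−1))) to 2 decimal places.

C = 0.28

The web has S = 9 species and L = 20 feeding links.
C = L / (S(S−1)) = 20 / 72 = 0.2778 ≈ 0.28.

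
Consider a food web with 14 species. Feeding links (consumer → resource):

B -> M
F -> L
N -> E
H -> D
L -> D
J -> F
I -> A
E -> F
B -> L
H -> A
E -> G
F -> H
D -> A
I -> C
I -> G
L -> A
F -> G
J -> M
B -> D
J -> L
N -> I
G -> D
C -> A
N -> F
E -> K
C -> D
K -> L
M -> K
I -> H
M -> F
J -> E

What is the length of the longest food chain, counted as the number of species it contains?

One longest chain: A → D → L → K → M → B.
It has 6 species and 5 links.

6 species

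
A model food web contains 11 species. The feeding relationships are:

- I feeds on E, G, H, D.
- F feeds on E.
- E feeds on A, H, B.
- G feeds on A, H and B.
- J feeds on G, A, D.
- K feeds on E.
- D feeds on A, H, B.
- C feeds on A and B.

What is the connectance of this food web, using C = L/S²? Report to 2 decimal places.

C = 0.17

The web has S = 11 species and L = 20 feeding links.
C = L / S² = 20 / 121 = 0.1653 ≈ 0.17.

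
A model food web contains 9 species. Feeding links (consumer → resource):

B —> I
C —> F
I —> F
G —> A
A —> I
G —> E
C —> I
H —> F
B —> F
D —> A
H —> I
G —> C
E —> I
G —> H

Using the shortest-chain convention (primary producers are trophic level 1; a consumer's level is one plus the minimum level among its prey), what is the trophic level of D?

Trophic level 4

F is a producer → level 1.
I eats F → level 2.
A eats I → level 3.
D eats A → level 4.
No prey of D is below level 3, so 4 is the minimum.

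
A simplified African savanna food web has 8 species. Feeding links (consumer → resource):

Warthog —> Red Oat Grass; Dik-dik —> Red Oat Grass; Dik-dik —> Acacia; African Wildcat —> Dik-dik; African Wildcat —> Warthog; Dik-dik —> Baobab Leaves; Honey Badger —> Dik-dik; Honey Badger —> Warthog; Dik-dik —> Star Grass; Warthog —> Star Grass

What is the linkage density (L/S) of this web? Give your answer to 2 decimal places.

There are L = 10 links among S = 8 species.
L/S = 10/8 = 1.2500 ≈ 1.25.

L/S = 1.25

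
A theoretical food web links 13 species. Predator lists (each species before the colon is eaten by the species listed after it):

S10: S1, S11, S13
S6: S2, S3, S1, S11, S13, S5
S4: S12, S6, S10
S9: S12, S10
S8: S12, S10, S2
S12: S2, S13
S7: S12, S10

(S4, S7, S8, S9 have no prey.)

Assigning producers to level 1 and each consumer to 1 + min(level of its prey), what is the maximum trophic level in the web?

Producers (level 1): S4, S7, S8, S9.
Following each consumer down to its lowest-level prey: S4 → S6 → S5 (levels 1 through 3).
All prey of S5 (S6 2) are at level 2 or above, so S5 is at level 1 + 2 = 3.
Every consumer has at least one prey at level 2 or below, so none exceeds level 3.

3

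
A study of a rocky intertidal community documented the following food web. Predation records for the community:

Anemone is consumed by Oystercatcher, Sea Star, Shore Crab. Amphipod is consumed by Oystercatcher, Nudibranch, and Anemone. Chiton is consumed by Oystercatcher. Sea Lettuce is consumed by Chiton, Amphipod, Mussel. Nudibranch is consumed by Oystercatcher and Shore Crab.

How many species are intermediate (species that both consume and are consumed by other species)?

4

Intermediate species (has both prey and predators): Amphipod, Chiton, Anemone, Nudibranch.
Count: 4.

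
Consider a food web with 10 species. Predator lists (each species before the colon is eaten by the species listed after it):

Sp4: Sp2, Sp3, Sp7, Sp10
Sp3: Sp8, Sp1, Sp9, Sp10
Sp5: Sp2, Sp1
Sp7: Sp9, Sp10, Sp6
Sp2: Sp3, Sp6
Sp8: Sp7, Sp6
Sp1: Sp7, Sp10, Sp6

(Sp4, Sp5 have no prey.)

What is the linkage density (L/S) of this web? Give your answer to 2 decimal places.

There are L = 20 links among S = 10 species.
L/S = 20/10 = 2.0000 ≈ 2.00.

L/S = 2.00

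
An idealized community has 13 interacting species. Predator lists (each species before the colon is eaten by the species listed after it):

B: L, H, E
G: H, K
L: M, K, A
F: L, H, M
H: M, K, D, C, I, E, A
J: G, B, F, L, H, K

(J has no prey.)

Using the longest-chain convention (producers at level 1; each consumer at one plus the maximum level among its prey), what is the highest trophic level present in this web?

Producers (level 1): J.
J → G → H → E gives E level 4.
No species has a prey at level 4, so no species reaches level 5.

4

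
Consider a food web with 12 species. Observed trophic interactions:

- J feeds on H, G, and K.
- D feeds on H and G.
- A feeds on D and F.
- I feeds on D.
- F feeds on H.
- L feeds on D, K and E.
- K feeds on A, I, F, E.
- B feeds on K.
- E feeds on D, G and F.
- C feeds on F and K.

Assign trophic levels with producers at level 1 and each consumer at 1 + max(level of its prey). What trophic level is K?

Trophic level 4

H is a producer → level 1.
D eats H (level 1); other prey at levels: G 1 → level 2.
E eats D (level 2); other prey at levels: G 1, F 2 → level 3.
K eats E (level 3); other prey at levels: F 2, A 3, I 3 → level 4.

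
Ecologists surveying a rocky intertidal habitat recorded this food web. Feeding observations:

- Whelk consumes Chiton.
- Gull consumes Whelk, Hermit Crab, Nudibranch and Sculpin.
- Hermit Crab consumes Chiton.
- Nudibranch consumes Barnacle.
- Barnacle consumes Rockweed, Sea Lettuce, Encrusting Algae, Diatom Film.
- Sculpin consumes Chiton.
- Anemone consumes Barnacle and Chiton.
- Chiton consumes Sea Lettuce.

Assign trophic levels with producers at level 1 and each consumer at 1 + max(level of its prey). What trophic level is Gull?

Sea Lettuce is a producer → level 1.
Chiton eats Sea Lettuce → level 2.
Whelk eats Chiton → level 3.
Gull eats Whelk (level 3); other prey at levels: Nudibranch 3, Sculpin 3, Hermit Crab 3 → level 4.

Trophic level 4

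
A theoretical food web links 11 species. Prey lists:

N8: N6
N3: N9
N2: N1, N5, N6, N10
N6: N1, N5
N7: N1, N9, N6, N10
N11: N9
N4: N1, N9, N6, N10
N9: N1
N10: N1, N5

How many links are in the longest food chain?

2 links

One longest chain: N1 → N9 → N4.
It has 3 species and 2 links.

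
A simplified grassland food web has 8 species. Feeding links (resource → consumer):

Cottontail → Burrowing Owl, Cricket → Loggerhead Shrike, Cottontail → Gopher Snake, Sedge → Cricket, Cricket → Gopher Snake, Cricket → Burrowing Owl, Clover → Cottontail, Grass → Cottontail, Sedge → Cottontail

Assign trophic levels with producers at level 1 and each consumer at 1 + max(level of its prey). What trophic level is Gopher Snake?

Trophic level 3

Sedge is a producer → level 1.
Cottontail eats Sedge (level 1); other prey at levels: Clover 1, Grass 1 → level 2.
Gopher Snake eats Cottontail (level 2); other prey at levels: Cricket 2 → level 3.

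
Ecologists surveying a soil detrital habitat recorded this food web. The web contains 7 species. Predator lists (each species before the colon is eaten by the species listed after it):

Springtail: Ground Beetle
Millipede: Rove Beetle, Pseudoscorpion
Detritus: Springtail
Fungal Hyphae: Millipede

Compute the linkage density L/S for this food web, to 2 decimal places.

L/S = 0.71

There are L = 5 links among S = 7 species.
L/S = 5/7 = 0.7143 ≈ 0.71.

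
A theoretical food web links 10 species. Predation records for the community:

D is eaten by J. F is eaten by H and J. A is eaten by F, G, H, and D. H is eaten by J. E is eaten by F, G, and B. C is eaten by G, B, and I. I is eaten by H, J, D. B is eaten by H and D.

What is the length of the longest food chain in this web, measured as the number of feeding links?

3 links

One longest chain: C → I → H → J.
It has 4 species and 3 links.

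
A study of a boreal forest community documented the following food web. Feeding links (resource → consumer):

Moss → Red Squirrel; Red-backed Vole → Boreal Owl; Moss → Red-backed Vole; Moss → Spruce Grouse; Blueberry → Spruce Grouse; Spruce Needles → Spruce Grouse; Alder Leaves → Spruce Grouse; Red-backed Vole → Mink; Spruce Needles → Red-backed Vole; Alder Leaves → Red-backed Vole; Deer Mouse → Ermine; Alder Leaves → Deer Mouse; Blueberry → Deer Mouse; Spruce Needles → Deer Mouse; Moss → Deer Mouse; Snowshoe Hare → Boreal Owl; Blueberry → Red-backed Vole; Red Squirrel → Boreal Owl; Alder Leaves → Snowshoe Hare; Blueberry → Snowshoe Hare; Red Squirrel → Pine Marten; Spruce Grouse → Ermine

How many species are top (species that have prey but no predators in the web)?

Top species (has prey, but nothing eats it): Boreal Owl, Ermine, Pine Marten, Mink.
Count: 4.

4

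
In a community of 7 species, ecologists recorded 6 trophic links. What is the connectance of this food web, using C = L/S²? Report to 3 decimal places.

C = 0.122

The web has S = 7 species and L = 6 feeding links.
C = L / S² = 6 / 49 = 0.1224 ≈ 0.122.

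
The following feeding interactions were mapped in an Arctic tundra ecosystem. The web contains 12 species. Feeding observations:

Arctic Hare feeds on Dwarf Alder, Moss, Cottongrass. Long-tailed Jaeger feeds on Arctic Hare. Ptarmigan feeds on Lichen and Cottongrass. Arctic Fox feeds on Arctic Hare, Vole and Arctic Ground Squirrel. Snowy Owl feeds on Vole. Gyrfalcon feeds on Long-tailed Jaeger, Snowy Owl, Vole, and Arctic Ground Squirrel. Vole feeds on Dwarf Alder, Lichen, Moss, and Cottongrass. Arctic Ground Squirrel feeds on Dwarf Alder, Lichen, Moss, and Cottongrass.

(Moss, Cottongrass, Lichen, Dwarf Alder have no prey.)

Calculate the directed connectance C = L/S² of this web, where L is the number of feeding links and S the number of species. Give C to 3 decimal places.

C = 0.153

The web has S = 12 species and L = 22 feeding links.
C = L / S² = 22 / 144 = 0.1528 ≈ 0.153.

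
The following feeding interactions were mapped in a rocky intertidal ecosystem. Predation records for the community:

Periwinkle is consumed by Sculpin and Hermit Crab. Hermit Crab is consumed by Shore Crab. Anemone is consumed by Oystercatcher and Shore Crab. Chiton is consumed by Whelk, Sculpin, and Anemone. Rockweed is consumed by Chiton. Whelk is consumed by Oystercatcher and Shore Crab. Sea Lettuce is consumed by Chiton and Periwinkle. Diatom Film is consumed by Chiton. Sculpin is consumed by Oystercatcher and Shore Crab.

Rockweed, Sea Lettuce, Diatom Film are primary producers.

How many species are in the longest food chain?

4 species

One longest chain: Sea Lettuce → Periwinkle → Hermit Crab → Shore Crab.
It has 4 species and 3 links.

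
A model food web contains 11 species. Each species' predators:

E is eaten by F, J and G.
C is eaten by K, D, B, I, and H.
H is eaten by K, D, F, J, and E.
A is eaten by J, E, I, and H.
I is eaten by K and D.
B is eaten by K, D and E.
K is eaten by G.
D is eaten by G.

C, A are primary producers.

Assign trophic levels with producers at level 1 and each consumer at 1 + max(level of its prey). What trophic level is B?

C is a producer → level 1.
B eats C → level 2.

Trophic level 2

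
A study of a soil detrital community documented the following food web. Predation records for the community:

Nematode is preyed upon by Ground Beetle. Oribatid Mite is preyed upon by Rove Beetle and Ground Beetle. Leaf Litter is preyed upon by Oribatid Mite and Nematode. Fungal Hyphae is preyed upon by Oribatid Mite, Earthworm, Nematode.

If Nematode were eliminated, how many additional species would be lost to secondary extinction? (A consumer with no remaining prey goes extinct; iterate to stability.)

0

Remove Nematode.
Every predator of it retains at least one other prey: Ground Beetle still has Oribatid Mite.
No consumer loses all prey, so no secondary extinctions occur.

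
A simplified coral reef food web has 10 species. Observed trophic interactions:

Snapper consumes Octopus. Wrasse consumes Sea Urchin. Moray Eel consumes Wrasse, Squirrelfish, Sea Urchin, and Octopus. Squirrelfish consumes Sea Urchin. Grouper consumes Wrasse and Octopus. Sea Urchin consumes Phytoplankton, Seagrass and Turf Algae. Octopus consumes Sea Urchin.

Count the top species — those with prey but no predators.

Top species (has prey, but nothing eats it): Snapper, Moray Eel, Grouper.
Count: 3.

3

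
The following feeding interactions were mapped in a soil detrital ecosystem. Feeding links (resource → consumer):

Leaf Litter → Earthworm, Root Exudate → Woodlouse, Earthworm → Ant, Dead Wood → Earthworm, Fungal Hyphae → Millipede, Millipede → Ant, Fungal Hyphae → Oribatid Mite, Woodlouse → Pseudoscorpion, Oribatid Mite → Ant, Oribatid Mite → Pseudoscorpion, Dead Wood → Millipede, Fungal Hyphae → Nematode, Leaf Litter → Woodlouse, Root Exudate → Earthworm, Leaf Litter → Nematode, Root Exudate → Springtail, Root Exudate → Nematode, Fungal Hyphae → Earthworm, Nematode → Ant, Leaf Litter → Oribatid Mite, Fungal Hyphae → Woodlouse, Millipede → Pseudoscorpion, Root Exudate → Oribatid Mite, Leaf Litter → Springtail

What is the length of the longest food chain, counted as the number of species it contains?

3 species

One longest chain: Root Exudate → Nematode → Ant.
It has 3 species and 2 links.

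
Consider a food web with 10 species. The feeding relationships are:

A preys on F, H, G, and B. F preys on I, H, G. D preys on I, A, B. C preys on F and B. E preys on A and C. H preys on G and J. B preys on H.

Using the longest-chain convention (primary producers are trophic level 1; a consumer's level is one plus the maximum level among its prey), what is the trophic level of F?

Trophic level 3

J is a producer → level 1.
H eats J (level 1); other prey at levels: G 1 → level 2.
F eats H (level 2); other prey at levels: I 1, G 1 → level 3.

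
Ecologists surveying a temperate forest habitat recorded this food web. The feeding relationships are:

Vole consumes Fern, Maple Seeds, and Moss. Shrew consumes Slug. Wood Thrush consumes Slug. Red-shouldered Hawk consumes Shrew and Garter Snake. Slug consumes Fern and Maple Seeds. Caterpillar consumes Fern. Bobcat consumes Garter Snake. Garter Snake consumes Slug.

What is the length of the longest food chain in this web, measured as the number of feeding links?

3 links

One longest chain: Maple Seeds → Slug → Garter Snake → Bobcat.
It has 4 species and 3 links.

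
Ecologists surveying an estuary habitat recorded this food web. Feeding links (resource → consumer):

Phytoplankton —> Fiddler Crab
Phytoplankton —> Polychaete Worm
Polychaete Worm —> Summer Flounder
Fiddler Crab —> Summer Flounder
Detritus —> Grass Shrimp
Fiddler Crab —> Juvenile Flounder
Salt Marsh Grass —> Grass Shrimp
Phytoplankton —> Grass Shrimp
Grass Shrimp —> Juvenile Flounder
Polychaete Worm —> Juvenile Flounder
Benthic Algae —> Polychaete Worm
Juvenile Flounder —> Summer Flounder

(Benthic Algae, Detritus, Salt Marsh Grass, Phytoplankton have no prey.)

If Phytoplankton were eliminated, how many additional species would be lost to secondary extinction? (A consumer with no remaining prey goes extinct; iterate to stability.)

Remove Phytoplankton.
Round 1: Fiddler Crab (all prey gone) → extinct.
No further losses. Total secondary extinctions: 1.

1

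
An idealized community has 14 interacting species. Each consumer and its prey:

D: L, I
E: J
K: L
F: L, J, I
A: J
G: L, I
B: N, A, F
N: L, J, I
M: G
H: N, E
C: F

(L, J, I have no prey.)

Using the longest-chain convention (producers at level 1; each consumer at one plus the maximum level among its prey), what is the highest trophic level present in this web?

3

Producers (level 1): L, J, I.
L → F → B gives B level 3.
No species has a prey at level 3, so no species reaches level 4.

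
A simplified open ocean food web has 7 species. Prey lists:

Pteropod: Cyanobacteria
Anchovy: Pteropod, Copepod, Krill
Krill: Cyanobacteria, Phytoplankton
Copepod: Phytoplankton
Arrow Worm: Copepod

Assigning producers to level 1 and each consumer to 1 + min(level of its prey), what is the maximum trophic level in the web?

3

Producers (level 1): Cyanobacteria, Phytoplankton.
Following each consumer down to its lowest-level prey: Phytoplankton → Copepod → Arrow Worm (levels 1 through 3).
All prey of Arrow Worm (Copepod 2) are at level 2 or above, so Arrow Worm is at level 1 + 2 = 3.
Every consumer has at least one prey at level 2 or below, so none exceeds level 3.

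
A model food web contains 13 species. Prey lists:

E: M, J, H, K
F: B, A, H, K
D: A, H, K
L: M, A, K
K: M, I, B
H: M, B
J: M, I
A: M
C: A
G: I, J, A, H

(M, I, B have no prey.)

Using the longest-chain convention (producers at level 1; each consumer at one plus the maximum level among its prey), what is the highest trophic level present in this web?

Producers (level 1): M, I, B.
M → A → L gives L level 3.
No species has a prey at level 3, so no species reaches level 4.

3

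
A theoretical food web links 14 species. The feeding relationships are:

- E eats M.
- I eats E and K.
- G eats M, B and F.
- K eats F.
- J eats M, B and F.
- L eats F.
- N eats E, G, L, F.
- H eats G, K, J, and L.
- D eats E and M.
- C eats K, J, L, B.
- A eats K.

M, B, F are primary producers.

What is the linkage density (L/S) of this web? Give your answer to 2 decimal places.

There are L = 26 links among S = 14 species.
L/S = 26/14 = 1.8571 ≈ 1.86.

L/S = 1.86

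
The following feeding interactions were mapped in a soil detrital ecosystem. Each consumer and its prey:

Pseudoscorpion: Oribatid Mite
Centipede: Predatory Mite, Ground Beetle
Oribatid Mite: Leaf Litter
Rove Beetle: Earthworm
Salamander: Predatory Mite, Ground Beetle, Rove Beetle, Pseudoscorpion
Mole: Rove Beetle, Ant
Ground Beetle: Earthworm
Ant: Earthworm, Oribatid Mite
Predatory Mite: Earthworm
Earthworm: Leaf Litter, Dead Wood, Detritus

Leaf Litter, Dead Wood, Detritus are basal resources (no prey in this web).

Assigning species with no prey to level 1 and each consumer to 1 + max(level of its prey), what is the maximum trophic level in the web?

4

Basal resources (level 1): Leaf Litter, Dead Wood, Detritus.
Leaf Litter → Earthworm → Ant → Mole gives Mole level 4.
No species has a prey at level 4, so no species reaches level 5.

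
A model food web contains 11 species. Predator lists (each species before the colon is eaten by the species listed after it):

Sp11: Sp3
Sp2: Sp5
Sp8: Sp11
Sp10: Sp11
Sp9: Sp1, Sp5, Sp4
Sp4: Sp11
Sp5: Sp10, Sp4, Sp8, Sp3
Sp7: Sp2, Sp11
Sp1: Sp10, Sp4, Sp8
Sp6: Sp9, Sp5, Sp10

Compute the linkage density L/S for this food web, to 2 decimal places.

There are L = 20 links among S = 11 species.
L/S = 20/11 = 1.8182 ≈ 1.82.

L/S = 1.82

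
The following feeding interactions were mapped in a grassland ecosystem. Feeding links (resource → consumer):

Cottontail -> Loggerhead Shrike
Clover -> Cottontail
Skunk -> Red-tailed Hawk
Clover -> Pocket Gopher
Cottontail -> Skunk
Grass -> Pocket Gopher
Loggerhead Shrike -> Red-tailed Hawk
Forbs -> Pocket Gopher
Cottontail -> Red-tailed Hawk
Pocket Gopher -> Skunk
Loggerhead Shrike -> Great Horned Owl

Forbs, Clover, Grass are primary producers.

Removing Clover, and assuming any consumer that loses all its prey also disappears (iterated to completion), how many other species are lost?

Remove Clover.
Round 1: Cottontail (all prey gone) → extinct.
Round 2: Loggerhead Shrike (all prey gone) → extinct.
Round 3: Great Horned Owl (all prey gone) → extinct.
No further losses. Total secondary extinctions: 3.

3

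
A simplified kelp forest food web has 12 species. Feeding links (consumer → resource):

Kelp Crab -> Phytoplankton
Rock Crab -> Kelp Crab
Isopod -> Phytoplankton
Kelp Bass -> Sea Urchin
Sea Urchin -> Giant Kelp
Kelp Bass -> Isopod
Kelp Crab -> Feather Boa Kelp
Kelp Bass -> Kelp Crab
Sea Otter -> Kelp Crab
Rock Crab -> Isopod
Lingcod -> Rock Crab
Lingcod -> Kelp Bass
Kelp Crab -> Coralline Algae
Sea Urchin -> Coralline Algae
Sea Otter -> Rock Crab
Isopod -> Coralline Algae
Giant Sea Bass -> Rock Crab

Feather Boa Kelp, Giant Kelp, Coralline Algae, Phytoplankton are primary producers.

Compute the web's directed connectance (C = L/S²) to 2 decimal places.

The web has S = 12 species and L = 17 feeding links.
C = L / S² = 17 / 144 = 0.1181 ≈ 0.12.

C = 0.12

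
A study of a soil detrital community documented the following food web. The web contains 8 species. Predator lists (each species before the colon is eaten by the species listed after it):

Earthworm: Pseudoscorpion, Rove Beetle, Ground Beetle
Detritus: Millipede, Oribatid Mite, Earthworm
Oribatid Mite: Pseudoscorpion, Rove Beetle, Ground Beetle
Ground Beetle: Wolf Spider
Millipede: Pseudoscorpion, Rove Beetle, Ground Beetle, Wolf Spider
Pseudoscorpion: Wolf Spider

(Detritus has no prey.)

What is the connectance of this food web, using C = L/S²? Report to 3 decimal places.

The web has S = 8 species and L = 15 feeding links.
C = L / S² = 15 / 64 = 0.2344 ≈ 0.234.

C = 0.234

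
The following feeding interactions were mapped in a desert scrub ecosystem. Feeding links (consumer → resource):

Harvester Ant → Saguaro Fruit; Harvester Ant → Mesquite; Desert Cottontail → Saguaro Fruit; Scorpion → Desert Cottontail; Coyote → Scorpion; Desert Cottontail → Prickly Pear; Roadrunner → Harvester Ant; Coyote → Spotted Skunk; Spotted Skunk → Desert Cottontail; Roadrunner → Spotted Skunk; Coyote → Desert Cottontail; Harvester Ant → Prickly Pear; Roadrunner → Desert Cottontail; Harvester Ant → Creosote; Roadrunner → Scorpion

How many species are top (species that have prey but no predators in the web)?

2

Top species (has prey, but nothing eats it): Coyote, Roadrunner.
Count: 2.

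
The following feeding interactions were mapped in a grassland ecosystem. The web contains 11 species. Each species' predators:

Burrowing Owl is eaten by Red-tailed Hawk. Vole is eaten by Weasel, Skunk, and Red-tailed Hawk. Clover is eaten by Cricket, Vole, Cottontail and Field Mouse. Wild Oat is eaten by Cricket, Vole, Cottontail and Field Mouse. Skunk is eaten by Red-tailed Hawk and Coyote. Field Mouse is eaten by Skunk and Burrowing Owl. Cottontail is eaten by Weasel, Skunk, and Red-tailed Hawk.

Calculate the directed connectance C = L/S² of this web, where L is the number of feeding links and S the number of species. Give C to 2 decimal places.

The web has S = 11 species and L = 19 feeding links.
C = L / S² = 19 / 121 = 0.1570 ≈ 0.16.

C = 0.16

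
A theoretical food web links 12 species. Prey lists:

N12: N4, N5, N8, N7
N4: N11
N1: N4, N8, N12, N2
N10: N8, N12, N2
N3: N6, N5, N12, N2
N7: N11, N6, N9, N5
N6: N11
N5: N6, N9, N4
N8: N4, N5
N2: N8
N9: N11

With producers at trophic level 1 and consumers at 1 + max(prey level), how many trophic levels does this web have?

6

Producers (level 1): N11.
N11 → N6 → N5 → N8 → N2 → N10 gives N10 level 6.
No species has a prey at level 6, so no species reaches level 7.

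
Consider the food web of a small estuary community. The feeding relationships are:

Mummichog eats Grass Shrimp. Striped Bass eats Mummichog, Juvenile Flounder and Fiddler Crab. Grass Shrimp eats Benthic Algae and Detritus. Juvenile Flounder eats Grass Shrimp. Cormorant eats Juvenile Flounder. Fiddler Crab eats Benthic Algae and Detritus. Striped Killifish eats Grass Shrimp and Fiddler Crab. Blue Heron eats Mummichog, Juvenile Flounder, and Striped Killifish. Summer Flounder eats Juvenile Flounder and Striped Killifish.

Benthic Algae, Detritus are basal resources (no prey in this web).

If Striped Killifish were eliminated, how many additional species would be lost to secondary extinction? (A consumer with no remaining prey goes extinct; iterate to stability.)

0

Remove Striped Killifish.
Every predator of it retains at least one other prey: Blue Heron still has Juvenile Flounder, Mummichog; Summer Flounder still has Juvenile Flounder.
No consumer loses all prey, so no secondary extinctions occur.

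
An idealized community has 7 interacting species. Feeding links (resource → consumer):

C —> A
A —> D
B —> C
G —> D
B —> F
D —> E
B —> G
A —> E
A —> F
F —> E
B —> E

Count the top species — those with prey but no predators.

1

Top species (has prey, but nothing eats it): E.
Count: 1.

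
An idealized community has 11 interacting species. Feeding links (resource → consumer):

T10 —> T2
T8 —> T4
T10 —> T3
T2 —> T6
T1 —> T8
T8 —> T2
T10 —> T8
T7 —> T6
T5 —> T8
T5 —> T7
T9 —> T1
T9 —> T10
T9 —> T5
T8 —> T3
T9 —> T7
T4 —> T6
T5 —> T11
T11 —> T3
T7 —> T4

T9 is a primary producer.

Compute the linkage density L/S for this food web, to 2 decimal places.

There are L = 19 links among S = 11 species.
L/S = 19/11 = 1.7273 ≈ 1.73.

L/S = 1.73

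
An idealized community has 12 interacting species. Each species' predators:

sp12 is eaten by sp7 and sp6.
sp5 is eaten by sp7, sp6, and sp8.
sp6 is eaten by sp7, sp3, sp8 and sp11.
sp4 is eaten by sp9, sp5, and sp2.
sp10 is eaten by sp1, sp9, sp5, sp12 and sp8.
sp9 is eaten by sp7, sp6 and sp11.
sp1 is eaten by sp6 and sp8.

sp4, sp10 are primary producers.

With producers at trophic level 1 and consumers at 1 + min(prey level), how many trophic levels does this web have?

4

Producers (level 1): sp4, sp10.
Following each consumer down to its lowest-level prey: sp4 → sp5 → sp6 → sp3 (levels 1 through 4).
All prey of sp3 (sp6 3) are at level 3 or above, so sp3 is at level 1 + 3 = 4.
Every consumer has at least one prey at level 3 or below, so none exceeds level 4.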